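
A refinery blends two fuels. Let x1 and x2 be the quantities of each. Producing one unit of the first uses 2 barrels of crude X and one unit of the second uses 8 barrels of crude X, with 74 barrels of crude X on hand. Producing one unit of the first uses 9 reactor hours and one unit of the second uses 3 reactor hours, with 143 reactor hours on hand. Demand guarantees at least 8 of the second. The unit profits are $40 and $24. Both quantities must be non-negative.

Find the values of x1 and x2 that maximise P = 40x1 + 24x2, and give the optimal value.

Extreme points and P = 40x1 + 24x2:
  (0, 37/4) → P = 222
  (0, 8) → P = 192
  (5, 8) → P = 392

The binding constraints are 2x1 + 8x2 = 74 and x2 = 8.
Solving simultaneously gives x1 = 5, x2 = 8.

x1 = 5, x2 = 8, maximum P = 392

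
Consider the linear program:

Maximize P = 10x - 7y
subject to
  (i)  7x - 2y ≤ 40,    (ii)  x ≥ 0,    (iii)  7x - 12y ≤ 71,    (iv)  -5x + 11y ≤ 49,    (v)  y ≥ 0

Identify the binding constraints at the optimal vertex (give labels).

Vertices and P = 10x - 7y:
  (538/67, 543/67) → P = 1579/67
  (40/7, 0) → P = 400/7
  (0, 49/11) → P = -343/11
  (0, 0) → P = 0

The maximum is at (40/7, 0). Substituting into each constraint, equality holds for (i) and (v); the remaining constraints have slack.

(i) and (v)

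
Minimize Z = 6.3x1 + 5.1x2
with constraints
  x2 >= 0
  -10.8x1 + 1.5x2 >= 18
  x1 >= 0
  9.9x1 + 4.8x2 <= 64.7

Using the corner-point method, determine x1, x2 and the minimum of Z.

Corner points and Z = 6.3x1 + 5.1x2:
  (0, 12) → Z = 306/5
  (355/2223, 3248/247) → Z = 168133/2470
  (0, 647/48) → Z = 10999/160

The binding constraints are -10.8x1 + 1.5x2 = 18 and x1 = 0.
Solving simultaneously gives x1 = 0, x2 = 12.

x1 = 0, x2 = 12, minimum Z = 61.2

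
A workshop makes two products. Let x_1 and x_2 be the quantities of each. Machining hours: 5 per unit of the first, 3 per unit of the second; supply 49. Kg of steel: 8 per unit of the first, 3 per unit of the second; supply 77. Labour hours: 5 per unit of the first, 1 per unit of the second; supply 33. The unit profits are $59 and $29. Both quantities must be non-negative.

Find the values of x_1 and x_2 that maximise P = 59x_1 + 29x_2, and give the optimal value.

x_1 = 5, x_2 = 8, maximum P = 527

Feasible corners and P = 59x_1 + 29x_2:
  (0, 0) → P = 0
  (0, 49/3) → P = 1421/3
  (33/5, 0) → P = 1947/5
  (5, 8) → P = 527

The binding constraints are 5x_1 + 3x_2 = 49 and 5x_1 + x_2 = 33.
Solving simultaneously gives x_1 = 5, x_2 = 8.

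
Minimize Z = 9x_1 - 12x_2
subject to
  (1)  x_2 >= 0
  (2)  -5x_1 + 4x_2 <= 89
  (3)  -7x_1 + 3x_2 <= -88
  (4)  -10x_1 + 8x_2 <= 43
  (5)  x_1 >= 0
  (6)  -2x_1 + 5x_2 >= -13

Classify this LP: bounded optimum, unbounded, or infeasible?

unbounded

From the feasible point (833/26, 1181/26), moving in the direction (8, 10) keeps every constraint satisfied while Z decreases without bound.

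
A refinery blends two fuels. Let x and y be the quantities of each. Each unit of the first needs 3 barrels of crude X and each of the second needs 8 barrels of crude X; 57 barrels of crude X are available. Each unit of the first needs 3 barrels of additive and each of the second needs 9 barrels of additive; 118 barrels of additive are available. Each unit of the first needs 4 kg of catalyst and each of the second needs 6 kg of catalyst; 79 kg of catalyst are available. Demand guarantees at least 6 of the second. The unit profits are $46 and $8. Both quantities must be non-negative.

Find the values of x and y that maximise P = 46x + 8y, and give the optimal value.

Feasible corners and P = 46x + 8y:
  (0, 57/8) → P = 57
  (0, 6) → P = 48
  (3, 6) → P = 186

The binding constraints are 3x + 8y = 57 and y = 6.
Solving simultaneously gives x = 3, y = 6.

x = 3, y = 6, maximum P = 186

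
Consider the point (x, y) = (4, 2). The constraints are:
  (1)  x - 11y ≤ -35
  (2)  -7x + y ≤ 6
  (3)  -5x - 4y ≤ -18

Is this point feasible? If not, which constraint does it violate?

not feasible — violates (1)

Constraint (1): x - 11y = -18, which is not ≤ -35. All other constraints are satisfied.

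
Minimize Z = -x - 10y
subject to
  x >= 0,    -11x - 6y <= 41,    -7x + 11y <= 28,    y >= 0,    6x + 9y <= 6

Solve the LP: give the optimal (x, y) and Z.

Extreme points and Z = -x - 10y:
  (0, 0) → Z = 0
  (0, 2/3) → Z = -20/3
  (1, 0) → Z = -1

x = 0, y = 2/3, minimum Z = -20/3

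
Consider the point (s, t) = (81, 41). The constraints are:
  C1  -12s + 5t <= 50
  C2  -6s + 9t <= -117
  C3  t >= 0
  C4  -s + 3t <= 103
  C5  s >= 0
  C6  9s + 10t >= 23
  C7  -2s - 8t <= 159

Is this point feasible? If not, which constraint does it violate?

C1: -767 ≤ 50 ✓
C2: -117 ≤ -117 ✓
C3: 41 ≥ 0 ✓
C4: 42 ≤ 103 ✓
C5: 81 ≥ 0 ✓
C6: 1139 ≥ 23 ✓
C7: -490 ≤ 159 ✓

feasible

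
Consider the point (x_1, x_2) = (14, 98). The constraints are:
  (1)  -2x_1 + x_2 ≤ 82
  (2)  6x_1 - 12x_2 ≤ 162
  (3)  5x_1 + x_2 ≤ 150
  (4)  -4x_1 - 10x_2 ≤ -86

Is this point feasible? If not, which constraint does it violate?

not feasible — violates (3)

Constraint (3): 5x_1 + x_2 = 168, which is not ≤ 150. All other constraints are satisfied.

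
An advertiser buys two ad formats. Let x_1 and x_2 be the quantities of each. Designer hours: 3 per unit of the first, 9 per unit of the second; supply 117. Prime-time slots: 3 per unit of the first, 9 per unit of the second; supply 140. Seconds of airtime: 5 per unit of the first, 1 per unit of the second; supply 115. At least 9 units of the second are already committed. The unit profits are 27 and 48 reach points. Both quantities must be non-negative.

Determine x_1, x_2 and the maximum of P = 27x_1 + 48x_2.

x_1 = 12, x_2 = 9, maximum P = 756

Extreme points and P = 27x_1 + 48x_2:
  (0, 13) → P = 624
  (0, 9) → P = 432
  (12, 9) → P = 756

The optimum lies where 3x_1 + 9x_2 = 117 and x_2 = 9.
Solving simultaneously gives x_1 = 12, x_2 = 9.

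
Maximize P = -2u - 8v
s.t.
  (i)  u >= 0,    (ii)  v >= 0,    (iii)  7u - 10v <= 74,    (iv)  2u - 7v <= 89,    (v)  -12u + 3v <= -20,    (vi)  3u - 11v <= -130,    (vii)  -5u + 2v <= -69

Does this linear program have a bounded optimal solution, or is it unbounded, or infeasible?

bounded optimum

Feasible corners and P = -2u - 8v:
  (2114/47, 1132/47) → P = -13284/47
  (1019/49, 857/49) → P = -8894/49
The feasible region has finitely many vertices and no improving ray; the maximum is -8894/49 at (1019/49, 857/49).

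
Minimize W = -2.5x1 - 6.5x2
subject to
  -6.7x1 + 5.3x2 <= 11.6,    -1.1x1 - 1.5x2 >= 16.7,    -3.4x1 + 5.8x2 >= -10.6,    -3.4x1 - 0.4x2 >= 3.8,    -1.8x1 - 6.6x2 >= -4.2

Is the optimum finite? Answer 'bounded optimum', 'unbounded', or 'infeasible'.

The boundaries -6.7x1 + 5.3x2 = 11.6 and -1.1x1 - 1.5x2 = 16.7 meet at (-10591/1588, -9913/1588), but that point violates -3.4x1 + 5.8x2 ≥ -10.6. Every candidate vertex is excluded by some other constraint, so the feasible region is empty.

infeasible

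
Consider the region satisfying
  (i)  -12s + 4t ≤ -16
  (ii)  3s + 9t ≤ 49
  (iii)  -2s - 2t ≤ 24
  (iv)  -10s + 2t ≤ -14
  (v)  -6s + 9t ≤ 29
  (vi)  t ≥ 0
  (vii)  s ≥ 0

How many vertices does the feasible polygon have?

Of the 21 pairwise boundary intersections, those satisfying every inequality are:
  (17/6, 9/2)
  (3/2, 1/2)
  (49/3, 0)
  (7/5, 0)

4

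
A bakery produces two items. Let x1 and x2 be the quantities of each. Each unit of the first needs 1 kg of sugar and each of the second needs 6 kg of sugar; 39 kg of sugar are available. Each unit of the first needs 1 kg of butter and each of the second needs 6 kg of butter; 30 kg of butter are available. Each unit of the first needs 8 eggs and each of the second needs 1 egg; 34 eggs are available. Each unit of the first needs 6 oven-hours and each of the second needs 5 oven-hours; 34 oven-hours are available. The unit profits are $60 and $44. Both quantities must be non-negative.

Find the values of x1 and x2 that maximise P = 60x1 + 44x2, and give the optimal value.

x1 = 4, x2 = 2, maximum P = 328

Feasible corners and P = 60x1 + 44x2:
  (0, 0) → P = 0
  (0, 5) → P = 220
  (17/4, 0) → P = 255
  (54/31, 146/31) → P = 9664/31
  (4, 2) → P = 328

The optimum lies where 8x1 + x2 = 34 and 6x1 + 5x2 = 34.
Solving simultaneously gives x1 = 4, x2 = 2.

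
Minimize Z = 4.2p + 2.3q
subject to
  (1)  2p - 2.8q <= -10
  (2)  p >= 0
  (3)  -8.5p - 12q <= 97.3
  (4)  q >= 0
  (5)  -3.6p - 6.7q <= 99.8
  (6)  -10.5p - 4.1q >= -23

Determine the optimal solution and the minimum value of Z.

p = 0, q = 25/7, minimum Z = 115/14

At the optimal vertex, 2p - 2.8q = -10 and p = 0.
Solving simultaneously gives p = 0, q = 25/7.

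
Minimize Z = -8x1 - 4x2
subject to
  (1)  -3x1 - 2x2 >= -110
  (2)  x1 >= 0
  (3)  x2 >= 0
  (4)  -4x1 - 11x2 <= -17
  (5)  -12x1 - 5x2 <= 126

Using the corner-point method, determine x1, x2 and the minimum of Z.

x1 = 110/3, x2 = 0, minimum Z = -880/3

Corner points and Z = -8x1 - 4x2:
  (0, 55) → Z = -220
  (110/3, 0) → Z = -880/3
  (0, 17/11) → Z = -68/11
  (17/4, 0) → Z = -34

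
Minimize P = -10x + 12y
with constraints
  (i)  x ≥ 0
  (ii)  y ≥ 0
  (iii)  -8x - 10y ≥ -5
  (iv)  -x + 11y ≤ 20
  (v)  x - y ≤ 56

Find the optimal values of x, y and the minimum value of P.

Vertices and P = -10x + 12y:
  (0, 0) → P = 0
  (0, 1/2) → P = 6
  (5/8, 0) → P = -25/4

x = 5/8, y = 0, minimum P = -25/4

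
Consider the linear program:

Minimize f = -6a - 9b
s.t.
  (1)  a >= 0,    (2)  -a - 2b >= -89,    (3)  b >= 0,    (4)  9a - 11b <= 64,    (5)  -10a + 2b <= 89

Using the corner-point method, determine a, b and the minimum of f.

a = 1107/29, b = 737/29, minimum f = -13275/29

Vertices and f = -6a - 9b:
  (0, 89/2) → f = -801/2
  (0, 0) → f = 0
  (1107/29, 737/29) → f = -13275/29
  (64/9, 0) → f = -128/3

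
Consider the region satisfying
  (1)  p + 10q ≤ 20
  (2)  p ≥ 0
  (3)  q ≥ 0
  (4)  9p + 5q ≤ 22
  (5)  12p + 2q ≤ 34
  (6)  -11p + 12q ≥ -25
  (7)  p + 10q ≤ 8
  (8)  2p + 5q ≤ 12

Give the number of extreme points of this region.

5

Pairwise boundary intersections that survive every other constraint:
  (0, 0)
  (0, 4/5)
  (25/11, 0)
  (389/163, 17/163)
  (36/17, 10/17)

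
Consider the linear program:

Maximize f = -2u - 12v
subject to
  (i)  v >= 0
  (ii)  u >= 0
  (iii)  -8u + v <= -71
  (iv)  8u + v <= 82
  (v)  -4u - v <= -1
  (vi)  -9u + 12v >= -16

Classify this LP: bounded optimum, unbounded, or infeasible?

The boundaries v = 0 and -8u + v = -71 meet at (71/8, 0), but that point violates -9u + 12v ≥ -16. Every candidate vertex is excluded by some other constraint, so the feasible region is empty.

infeasible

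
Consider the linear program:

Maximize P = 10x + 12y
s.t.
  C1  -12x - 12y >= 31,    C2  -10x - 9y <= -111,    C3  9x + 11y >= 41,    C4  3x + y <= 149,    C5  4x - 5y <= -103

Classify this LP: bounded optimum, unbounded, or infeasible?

The boundaries -12x - 12y = 31 and 9x + 11y = 41 meet at (-833/24, 257/8), but that point violates -10x - 9y ≤ -111. Every candidate vertex is excluded by some other constraint, so the feasible region is empty.

infeasible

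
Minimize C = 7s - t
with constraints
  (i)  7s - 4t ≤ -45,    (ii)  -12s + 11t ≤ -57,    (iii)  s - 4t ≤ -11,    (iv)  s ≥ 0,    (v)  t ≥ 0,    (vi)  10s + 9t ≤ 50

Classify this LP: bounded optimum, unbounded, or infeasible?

The boundaries t = 0 and 10s + 9t = 50 meet at (5, 0), but that point violates 7s - 4t ≤ -45. Every candidate vertex is excluded by some other constraint, so the feasible region is empty.

infeasible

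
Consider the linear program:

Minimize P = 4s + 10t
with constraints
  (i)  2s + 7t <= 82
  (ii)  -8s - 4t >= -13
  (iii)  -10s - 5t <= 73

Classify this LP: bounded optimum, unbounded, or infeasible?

unbounded

From the feasible point (-79/16, 105/8), moving in the direction (5, -10) keeps every constraint satisfied while P decreases without bound.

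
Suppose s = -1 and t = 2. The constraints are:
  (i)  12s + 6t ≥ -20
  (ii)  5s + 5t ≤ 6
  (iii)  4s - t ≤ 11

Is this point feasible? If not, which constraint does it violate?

feasible

(i): 0 ≥ -20 ✓
(ii): 5 ≤ 6 ✓
(iii): -6 ≤ 11 ✓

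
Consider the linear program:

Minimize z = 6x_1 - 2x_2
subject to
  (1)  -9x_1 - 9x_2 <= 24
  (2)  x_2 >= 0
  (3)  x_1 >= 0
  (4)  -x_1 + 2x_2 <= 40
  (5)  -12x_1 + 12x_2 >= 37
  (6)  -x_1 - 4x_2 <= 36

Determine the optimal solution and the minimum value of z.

The binding constraints are x_1 = 0 and -x_1 + 2x_2 = 40.
Solving simultaneously gives x_1 = 0, x_2 = 20.

x_1 = 0, x_2 = 20, minimum z = -40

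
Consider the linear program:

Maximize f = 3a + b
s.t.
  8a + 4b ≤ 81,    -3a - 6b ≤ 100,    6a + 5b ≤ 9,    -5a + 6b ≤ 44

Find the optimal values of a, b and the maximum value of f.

a = 443/18, b = -1043/36, maximum f = 1615/36

Vertices and f = 3a + b:
  (443/18, -1043/36) → f = 1615/36
  (369/16, -207/8) → f = 693/16
  (-18, -23/3) → f = -185/3
  (-166/61, 309/61) → f = -189/61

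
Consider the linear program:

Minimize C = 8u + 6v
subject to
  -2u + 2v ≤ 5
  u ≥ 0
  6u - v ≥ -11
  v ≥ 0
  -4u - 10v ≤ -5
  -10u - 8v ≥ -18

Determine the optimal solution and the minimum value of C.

Corner points and C = 8u + 6v:
  (0, 1/2) → C = 3
  (0, 9/4) → C = 27/2
  (5/4, 0) → C = 10
  (9/5, 0) → C = 72/5

u = 0, v = 1/2, minimum C = 3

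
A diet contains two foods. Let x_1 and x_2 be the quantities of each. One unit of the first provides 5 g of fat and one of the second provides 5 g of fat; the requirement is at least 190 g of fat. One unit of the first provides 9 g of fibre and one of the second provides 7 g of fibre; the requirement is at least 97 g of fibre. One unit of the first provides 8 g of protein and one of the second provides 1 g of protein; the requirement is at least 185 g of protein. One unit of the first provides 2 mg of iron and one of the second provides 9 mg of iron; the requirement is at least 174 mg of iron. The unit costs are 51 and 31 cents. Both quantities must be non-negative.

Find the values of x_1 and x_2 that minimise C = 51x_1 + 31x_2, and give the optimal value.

x_1 = 21, x_2 = 17, minimum C = 1598

Vertices and C = 51x_1 + 31x_2:
  (0, 185) → C = 5735
  (87, 0) → C = 4437
  (21, 17) → C = 1598
  (24, 14) → C = 1658
The feasible region is unbounded (it extends along (0, 1), (1, 0)), but C strictly increases along every unbounded feasible direction, so there is no improving ray and the minimum is attained at a vertex.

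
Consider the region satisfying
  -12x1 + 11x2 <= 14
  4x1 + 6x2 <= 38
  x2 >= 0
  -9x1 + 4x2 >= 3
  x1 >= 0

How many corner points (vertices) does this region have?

Intersecting each pair of boundary lines and keeping only the points that satisfy every inequality leaves:
  (23/51, 30/17)
  (0, 14/11)
  (0, 3/4)

3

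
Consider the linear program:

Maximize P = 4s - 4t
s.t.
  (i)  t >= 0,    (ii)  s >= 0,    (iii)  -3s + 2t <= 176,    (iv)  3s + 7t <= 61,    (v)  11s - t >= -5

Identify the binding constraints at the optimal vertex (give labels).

(i) and (iv)

Corner points and P = 4s - 4t:
  (0, 0) → P = 0
  (61/3, 0) → P = 244/3
  (0, 5) → P = -20
  (13/40, 343/40) → P = -33

The maximum is at (61/3, 0). Substituting into each constraint, equality holds for (i) and (iv); the remaining constraints have slack.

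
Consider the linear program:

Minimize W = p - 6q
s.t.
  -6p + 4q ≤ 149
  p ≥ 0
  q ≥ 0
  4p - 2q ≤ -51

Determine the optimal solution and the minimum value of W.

Vertices and W = p - 6q:
  (0, 149/4) → W = -447/2
  (47/2, 145/2) → W = -823/2
  (0, 51/2) → W = -153

p = 47/2, q = 145/2, minimum W = -823/2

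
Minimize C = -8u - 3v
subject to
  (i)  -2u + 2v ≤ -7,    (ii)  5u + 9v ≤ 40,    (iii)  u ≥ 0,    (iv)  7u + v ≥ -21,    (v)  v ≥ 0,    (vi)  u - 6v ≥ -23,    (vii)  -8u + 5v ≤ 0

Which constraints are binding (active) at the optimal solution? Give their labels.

Feasible corners and C = -8u - 3v:
  (143/28, 45/28) → C = -1279/28
  (7/2, 0) → C = -28
  (8, 0) → C = -64

The minimum is at (8, 0). Substituting into each constraint, equality holds for (ii) and (v); the remaining constraints have slack.

(ii) and (v)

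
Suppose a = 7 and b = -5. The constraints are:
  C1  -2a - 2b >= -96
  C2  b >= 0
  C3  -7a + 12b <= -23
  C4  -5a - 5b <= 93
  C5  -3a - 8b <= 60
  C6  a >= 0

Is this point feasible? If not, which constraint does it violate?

Constraint C2: b = -5, which is not ≥ 0. All other constraints are satisfied.

not feasible — violates C2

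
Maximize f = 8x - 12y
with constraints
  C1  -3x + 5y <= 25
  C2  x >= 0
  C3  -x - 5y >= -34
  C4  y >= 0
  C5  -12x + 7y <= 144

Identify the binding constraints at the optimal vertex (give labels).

C3 and C4

Extreme points and f = 8x - 12y:
  (0, 5) → f = -60
  (9/4, 127/20) → f = -291/5
  (0, 0) → f = 0
  (34, 0) → f = 272

The maximum is at (34, 0). Substituting into each constraint, equality holds for C3 and C4; the remaining constraints have slack.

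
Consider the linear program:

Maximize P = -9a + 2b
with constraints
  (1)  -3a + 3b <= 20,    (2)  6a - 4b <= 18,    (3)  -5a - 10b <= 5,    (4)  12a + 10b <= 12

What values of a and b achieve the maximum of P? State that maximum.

Corner points and P = -9a + 2b:
  (-43/9, 17/9) → P = 421/9
  (-82/33, 46/11) → P = 338/11
  (2, -3/2) → P = -21
  (19/9, -4/3) → P = -65/3

a = -43/9, b = 17/9, maximum P = 421/9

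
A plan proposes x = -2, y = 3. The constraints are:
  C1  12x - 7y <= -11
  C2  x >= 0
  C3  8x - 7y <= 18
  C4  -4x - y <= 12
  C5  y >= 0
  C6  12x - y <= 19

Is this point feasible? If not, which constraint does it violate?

Constraint C2: x = -2, which is not ≥ 0. All other constraints are satisfied.

not feasible — violates C2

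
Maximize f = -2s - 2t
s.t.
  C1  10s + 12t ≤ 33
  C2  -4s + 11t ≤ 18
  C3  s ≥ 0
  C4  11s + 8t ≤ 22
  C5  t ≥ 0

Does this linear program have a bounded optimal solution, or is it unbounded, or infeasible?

Vertices and f = -2s - 2t:
  (0, 18/11) → f = -36/11
  (98/153, 286/153) → f = -256/51
  (0, 0) → f = 0
  (2, 0) → f = -4
The feasible region has finitely many vertices and no improving ray; the maximum is 0 at (0, 0).

bounded optimum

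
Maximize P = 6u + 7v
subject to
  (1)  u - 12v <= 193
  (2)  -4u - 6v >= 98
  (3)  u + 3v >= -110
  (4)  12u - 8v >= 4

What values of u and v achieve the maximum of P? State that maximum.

Feasible corners and P = 6u + 7v:
  (-1/3, -145/9) → P = -1033/9
  (-11, -17) → P = -185
  (-95/13, -149/13) → P = -1613/13

The optimum lies where u - 12v = 193 and -4u - 6v = 98.
Solving simultaneously gives u = -1/3, v = -145/9.

u = -1/3, v = -145/9, maximum P = -1033/9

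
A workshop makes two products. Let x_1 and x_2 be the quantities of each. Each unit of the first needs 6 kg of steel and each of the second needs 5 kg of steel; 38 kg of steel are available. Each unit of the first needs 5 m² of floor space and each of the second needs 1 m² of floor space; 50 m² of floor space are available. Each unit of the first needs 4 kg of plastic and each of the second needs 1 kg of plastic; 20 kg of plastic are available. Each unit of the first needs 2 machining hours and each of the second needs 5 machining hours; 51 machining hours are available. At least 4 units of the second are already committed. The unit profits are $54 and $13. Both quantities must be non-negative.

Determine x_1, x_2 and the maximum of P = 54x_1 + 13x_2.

Vertices and P = 54x_1 + 13x_2:
  (0, 38/5) → P = 494/5
  (0, 4) → P = 52
  (3, 4) → P = 214

The binding constraints are 6x_1 + 5x_2 = 38 and x_2 = 4.
Solving simultaneously gives x_1 = 3, x_2 = 4.

x_1 = 3, x_2 = 4, maximum P = 214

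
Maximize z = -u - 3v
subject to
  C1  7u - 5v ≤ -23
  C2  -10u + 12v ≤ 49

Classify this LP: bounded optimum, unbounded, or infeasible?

unbounded

From the feasible point (-31/34, 113/34), moving in the direction (-12, -10) keeps every constraint satisfied while z increases without bound.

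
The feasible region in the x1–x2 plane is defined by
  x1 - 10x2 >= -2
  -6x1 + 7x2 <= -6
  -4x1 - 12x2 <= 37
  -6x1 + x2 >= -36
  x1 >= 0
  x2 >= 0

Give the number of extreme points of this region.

Pairwise boundary intersections that survive every other constraint:
  (74/53, 18/53)
  (362/59, 48/59)
  (1, 0)
  (6, 0)

4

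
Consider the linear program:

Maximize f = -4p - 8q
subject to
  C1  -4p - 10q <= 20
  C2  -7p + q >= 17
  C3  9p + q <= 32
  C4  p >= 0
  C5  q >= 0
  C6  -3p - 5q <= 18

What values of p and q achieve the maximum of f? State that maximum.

Vertices and f = -4p - 8q:
  (15/16, 377/16) → f = -769/4
  (0, 17) → f = -136
  (0, 32) → f = -256

p = 0, q = 17, maximum f = -136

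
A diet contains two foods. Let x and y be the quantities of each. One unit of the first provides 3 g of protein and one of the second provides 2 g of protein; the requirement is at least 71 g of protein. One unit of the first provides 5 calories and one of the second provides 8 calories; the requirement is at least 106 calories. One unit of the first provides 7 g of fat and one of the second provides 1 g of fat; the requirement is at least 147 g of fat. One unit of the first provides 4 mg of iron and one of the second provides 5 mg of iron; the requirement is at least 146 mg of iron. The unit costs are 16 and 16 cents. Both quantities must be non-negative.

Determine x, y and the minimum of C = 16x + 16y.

Corner points and C = 16x + 16y:
  (0, 147) → C = 2352
  (73/2, 0) → C = 584
  (19, 14) → C = 528
The feasible region is unbounded (it extends along (0, 1), (1, 0)), but C strictly increases along every unbounded feasible direction, so there is no improving ray and the minimum is attained at a vertex.

x = 19, y = 14, minimum C = 528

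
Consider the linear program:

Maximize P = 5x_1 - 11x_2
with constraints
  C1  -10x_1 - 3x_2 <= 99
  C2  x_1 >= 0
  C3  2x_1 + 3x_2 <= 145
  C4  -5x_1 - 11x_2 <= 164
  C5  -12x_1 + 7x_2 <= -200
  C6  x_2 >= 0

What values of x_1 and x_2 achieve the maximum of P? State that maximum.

x_1 = 145/2, x_2 = 0, maximum P = 725/2

Extreme points and P = 5x_1 - 11x_2:
  (323/10, 134/5) → P = -1333/10
  (145/2, 0) → P = 725/2
  (50/3, 0) → P = 250/3

The binding constraints are 2x_1 + 3x_2 = 145 and x_2 = 0.
Solving simultaneously gives x_1 = 145/2, x_2 = 0.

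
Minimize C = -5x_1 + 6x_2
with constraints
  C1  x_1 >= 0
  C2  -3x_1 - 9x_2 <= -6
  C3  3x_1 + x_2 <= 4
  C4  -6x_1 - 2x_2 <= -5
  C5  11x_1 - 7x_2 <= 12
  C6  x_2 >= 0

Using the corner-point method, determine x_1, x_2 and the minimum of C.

x_1 = 5/4, x_2 = 1/4, minimum C = -19/4

Feasible corners and C = -5x_1 + 6x_2:
  (0, 4) → C = 24
  (0, 5/2) → C = 15
  (5/4, 1/4) → C = -19/4
  (11/16, 7/16) → C = -13/16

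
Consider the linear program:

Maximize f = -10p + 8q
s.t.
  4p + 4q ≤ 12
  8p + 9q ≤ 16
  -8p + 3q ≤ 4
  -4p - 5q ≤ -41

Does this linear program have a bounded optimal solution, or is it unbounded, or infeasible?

The boundaries 4p + 4q = 12 and 8p + 9q = 16 meet at (11, -8), but that point violates -4p - 5q ≤ -41. Every candidate vertex is excluded by some other constraint, so the feasible region is empty.

infeasible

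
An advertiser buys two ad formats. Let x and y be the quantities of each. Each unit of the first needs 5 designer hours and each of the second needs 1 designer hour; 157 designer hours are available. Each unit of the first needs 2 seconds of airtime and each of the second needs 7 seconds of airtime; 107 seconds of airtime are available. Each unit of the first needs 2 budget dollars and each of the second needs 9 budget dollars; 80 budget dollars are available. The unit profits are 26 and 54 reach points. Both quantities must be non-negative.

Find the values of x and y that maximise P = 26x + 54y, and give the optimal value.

Vertices and P = 26x + 54y:
  (0, 0) → P = 0
  (0, 80/9) → P = 480
  (157/5, 0) → P = 4082/5
  (31, 2) → P = 914

The binding constraints are 5x + y = 157 and 2x + 9y = 80.
Solving simultaneously gives x = 31, y = 2.

x = 31, y = 2, maximum P = 914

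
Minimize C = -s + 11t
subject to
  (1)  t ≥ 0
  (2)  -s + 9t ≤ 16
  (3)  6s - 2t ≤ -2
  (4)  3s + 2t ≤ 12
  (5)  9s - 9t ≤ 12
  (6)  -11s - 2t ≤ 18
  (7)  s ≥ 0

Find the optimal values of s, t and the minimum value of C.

s = 0, t = 1, minimum C = 11

Extreme points and C = -s + 11t:
  (7/26, 47/26) → C = 255/13
  (0, 16/9) → C = 176/9
  (0, 1) → C = 11

The optimum lies where 6s - 2t = -2 and s = 0.
Solving simultaneously gives s = 0, t = 1.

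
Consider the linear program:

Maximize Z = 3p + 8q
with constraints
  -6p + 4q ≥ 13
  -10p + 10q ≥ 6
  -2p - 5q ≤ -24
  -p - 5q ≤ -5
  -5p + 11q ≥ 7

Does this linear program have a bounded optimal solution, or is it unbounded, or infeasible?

From the feasible point (31/38, 85/19), moving in the direction (4, 6) keeps every constraint satisfied while Z increases without bound.

unbounded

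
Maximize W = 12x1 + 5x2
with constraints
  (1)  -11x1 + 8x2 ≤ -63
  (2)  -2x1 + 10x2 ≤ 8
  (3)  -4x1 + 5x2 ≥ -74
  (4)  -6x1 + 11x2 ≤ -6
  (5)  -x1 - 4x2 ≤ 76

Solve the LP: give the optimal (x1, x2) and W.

Vertices and W = 12x1 + 5x2:
  (347/47, 107/47) → W = 4699/47
  (-89/13, -899/52) → W = -8767/52
  (26, 6) → W = 342
  (-4, -18) → W = -138

x1 = 26, x2 = 6, maximum W = 342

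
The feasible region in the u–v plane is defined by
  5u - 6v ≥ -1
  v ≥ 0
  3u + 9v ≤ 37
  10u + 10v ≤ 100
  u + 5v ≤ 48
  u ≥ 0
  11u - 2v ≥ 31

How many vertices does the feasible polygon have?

5

Pairwise boundary intersections that survive every other constraint:
  (71/21, 188/63)
  (47/14, 83/28)
  (10, 0)
  (31/11, 0)
  (53/6, 7/6)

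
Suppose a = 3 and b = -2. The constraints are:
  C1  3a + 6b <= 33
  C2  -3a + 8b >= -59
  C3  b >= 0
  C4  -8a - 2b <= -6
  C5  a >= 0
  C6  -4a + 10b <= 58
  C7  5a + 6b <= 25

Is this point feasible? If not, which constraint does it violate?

not feasible — violates C3

Constraint C3: b = -2, which is not ≥ 0. All other constraints are satisfied.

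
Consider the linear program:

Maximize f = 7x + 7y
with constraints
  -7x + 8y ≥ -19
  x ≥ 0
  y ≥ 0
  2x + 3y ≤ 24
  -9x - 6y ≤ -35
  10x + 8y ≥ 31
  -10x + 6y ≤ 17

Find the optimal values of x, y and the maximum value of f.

x = 249/37, y = 130/37, maximum f = 2653/37

Feasible corners and f = 7x + 7y:
  (249/37, 130/37) → f = 2653/37
  (197/57, 37/57) → f = 546/19
  (31/14, 137/21) → f = 367/6
  (18/19, 503/114) → f = 4277/114

The optimum lies where -7x + 8y = -19 and 2x + 3y = 24.
Solving simultaneously gives x = 249/37, y = 130/37.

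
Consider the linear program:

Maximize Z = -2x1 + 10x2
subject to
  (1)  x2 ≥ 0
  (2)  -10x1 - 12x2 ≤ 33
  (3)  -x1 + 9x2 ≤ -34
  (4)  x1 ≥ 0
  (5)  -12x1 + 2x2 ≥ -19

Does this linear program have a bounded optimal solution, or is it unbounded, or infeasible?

The boundaries x2 = 0 and -x1 + 9x2 = -34 meet at (34, 0), but that point violates -12x1 + 2x2 ≥ -19. Every candidate vertex is excluded by some other constraint, so the feasible region is empty.

infeasible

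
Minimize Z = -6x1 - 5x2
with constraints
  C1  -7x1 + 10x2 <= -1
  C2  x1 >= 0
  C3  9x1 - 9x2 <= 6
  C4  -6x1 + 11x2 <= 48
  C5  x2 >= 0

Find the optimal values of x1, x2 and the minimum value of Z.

At the optimal vertex, -7x1 + 10x2 = -1 and 9x1 - 9x2 = 6.
Solving simultaneously gives x1 = 17/9, x2 = 11/9.

x1 = 17/9, x2 = 11/9, minimum Z = -157/9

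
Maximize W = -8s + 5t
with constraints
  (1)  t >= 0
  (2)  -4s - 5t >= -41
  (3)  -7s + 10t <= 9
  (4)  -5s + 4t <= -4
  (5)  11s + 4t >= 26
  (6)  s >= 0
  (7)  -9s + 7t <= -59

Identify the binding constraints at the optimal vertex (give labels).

Feasible corners and W = -8s + 5t:
  (41/4, 0) → W = -82
  (59/9, 0) → W = -472/9
  (582/73, 133/73) → W = -3991/73

The maximum is at (59/9, 0). Substituting into each constraint, equality holds for (1) and (7); the remaining constraints have slack.

(1) and (7)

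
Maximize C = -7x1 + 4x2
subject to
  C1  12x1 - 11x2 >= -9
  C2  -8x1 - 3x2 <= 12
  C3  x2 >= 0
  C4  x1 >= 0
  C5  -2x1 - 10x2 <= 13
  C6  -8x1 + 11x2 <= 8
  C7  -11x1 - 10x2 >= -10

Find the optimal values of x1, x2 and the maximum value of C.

x1 = 0, x2 = 8/11, maximum C = 32/11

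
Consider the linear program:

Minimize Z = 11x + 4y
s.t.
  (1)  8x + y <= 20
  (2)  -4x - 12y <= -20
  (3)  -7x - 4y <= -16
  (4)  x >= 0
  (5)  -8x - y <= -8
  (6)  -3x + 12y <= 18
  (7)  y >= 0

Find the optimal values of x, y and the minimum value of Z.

Feasible corners and Z = 11x + 4y:
  (55/23, 20/23) → Z = 685/23
  (74/33, 68/33) → Z = 362/11
  (28/17, 19/17) → Z = 384/17
  (5/4, 29/16) → Z = 21

At the optimal vertex, -7x - 4y = -16 and -3x + 12y = 18.
Solving simultaneously gives x = 5/4, y = 29/16.

x = 5/4, y = 29/16, minimum Z = 21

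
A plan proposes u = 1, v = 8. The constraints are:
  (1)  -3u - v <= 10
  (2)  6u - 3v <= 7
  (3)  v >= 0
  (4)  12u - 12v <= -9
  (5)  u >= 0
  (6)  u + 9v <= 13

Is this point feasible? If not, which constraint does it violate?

Constraint (6): u + 9v = 73, which is not ≤ 13. All other constraints are satisfied.

not feasible — violates (6)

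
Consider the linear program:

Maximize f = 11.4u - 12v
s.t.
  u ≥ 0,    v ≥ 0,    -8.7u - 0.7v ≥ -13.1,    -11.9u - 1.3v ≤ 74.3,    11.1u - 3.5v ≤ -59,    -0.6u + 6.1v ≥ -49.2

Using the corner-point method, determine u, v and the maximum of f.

u = 0, v = 118/7, maximum f = -1416/7

Feasible corners and f = 11.4u - 12v:
  (0, 131/7) → f = -1572/7
  (0, 118/7) → f = -1416/7
  (5/42, 1689/98) → f = -20135/98

The optimum lies where u = 0 and 11.1u - 3.5v = -59.
Solving simultaneously gives u = 0, v = 118/7.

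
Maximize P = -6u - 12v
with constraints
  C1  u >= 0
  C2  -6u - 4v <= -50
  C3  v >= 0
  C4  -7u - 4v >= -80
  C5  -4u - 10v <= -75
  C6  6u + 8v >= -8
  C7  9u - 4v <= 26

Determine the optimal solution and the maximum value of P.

Vertices and P = -6u - 12v:
  (0, 25/2) → P = -150
  (0, 20) → P = -240
  (50/11, 125/22) → P = -1050/11
  (53/8, 269/32) → P = -1125/8
  (280/53, 571/106) → P = -5106/53

u = 50/11, v = 125/22, maximum P = -1050/11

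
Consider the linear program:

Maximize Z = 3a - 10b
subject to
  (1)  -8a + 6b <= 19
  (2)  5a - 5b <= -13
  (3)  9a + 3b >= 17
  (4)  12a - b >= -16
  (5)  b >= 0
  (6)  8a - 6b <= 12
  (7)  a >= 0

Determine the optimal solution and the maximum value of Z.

a = 23/30, b = 101/30, maximum Z = -941/30

Vertices and Z = 3a - 10b:
  (15/26, 307/78) → Z = -2935/78
  (23/30, 101/30) → Z = -941/30
  (69/5, 82/5) → Z = -613/5
The feasible region is unbounded (it extends along (3, 4)), but Z strictly decreases along every unbounded feasible direction, so there is no improving ray and the maximum is attained at a vertex.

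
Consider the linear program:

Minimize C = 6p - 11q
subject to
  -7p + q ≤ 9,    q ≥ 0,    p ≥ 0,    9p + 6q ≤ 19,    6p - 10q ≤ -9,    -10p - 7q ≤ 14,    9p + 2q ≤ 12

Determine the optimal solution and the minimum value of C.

p = 0, q = 19/6, minimum C = -209/6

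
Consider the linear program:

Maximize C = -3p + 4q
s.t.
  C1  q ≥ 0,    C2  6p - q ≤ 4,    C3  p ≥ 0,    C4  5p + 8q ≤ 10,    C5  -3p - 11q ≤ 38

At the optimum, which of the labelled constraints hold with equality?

C3 and C4

Vertices and C = -3p + 4q:
  (2/3, 0) → C = -2
  (0, 0) → C = 0
  (42/53, 40/53) → C = 34/53
  (0, 5/4) → C = 5

The maximum is at (0, 5/4). Substituting into each constraint, equality holds for C3 and C4; the remaining constraints have slack.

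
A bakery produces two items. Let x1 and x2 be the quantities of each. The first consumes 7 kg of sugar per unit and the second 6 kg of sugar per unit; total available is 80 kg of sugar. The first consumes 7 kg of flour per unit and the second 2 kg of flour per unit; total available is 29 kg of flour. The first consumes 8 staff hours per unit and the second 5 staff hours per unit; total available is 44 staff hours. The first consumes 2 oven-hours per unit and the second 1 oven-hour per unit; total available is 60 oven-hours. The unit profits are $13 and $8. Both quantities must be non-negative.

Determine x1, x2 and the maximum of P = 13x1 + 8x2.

The optimum lies where 7x1 + 2x2 = 29 and 8x1 + 5x2 = 44.
Solving simultaneously gives x1 = 3, x2 = 4.

x1 = 3, x2 = 4, maximum P = 71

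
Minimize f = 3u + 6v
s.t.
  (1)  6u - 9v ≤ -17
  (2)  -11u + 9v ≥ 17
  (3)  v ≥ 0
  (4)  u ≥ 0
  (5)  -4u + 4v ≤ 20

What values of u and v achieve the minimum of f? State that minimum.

u = 0, v = 17/9, minimum f = 34/3

Extreme points and f = 3u + 6v:
  (0, 17/9) → f = 34/3
  (14, 19) → f = 156
  (0, 5) → f = 30

The binding constraints are 6u - 9v = -17 and -11u + 9v = 17.
Solving simultaneously gives u = 0, v = 17/9.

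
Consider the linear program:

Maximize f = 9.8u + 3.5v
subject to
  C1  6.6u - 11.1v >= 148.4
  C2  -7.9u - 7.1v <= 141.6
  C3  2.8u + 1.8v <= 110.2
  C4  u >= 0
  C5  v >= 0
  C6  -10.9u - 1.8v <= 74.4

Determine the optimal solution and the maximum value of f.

u = 551/14, v = 0, maximum f = 3857/10

Feasible corners and f = 9.8u + 3.5v:
  (24839/716, 7795/1074) → f = 1962079/5370
  (742/33, 0) → f = 36358/165
  (551/14, 0) → f = 3857/10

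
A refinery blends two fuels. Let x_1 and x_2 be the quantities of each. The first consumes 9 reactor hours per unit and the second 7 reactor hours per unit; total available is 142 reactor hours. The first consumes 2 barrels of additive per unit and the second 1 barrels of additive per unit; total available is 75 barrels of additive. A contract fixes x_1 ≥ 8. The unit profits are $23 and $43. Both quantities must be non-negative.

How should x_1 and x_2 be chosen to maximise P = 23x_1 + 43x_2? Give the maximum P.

x_1 = 8, x_2 = 10, maximum P = 614

Feasible corners and P = 23x_1 + 43x_2:
  (142/9, 0) → P = 3266/9
  (8, 0) → P = 184
  (8, 10) → P = 614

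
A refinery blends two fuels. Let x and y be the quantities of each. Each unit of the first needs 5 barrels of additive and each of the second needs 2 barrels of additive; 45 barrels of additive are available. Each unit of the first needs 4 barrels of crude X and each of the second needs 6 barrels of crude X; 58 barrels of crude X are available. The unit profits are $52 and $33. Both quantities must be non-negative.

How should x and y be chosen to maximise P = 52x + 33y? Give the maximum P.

x = 7, y = 5, maximum P = 529

At the optimal vertex, 5x + 2y = 45 and 4x + 6y = 58.
Solving simultaneously gives x = 7, y = 5.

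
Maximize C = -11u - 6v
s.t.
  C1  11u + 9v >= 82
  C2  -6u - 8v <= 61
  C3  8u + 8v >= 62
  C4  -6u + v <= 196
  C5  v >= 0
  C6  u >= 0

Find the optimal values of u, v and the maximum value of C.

u = 0, v = 82/9, maximum C = -164/3

Feasible corners and C = -11u - 6v:
  (49/8, 13/8) → C = -617/8
  (0, 82/9) → C = -164/3
  (31/4, 0) → C = -341/4
  (0, 196) → C = -1176
The feasible region is unbounded (it extends along (1, 0), (1, 6)), but C strictly decreases along every unbounded feasible direction, so there is no improving ray and the maximum is attained at a vertex.

The optimum lies where 11u + 9v = 82 and u = 0.
Solving simultaneously gives u = 0, v = 82/9.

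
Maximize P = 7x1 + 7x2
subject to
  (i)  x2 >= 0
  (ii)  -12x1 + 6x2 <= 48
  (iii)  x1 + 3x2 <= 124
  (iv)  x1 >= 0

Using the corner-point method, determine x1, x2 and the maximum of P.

x1 = 124, x2 = 0, maximum P = 868

Vertices and P = 7x1 + 7x2:
  (124, 0) → P = 868
  (0, 0) → P = 0
  (100/7, 256/7) → P = 356
  (0, 8) → P = 56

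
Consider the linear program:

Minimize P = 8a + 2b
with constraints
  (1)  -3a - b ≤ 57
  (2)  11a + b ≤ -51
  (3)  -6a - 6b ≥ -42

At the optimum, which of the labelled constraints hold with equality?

(1) and (3)

Feasible corners and P = 8a + 2b:
  (3/4, -237/4) → P = -225/2
  (-32, 39) → P = -178
  (-29/5, 64/5) → P = -104/5

The minimum is at (-32, 39). Substituting into each constraint, equality holds for (1) and (3); the remaining constraints have slack.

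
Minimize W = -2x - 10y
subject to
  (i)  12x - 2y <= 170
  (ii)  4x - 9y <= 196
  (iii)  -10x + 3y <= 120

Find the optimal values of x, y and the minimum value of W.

x = 375/8, y = 785/4, minimum W = -8225/4

Feasible corners and W = -2x - 10y:
  (569/50, -418/25) → W = 3611/25
  (375/8, 785/4) → W = -8225/4
  (-278/13, -1220/39) → W = 13868/39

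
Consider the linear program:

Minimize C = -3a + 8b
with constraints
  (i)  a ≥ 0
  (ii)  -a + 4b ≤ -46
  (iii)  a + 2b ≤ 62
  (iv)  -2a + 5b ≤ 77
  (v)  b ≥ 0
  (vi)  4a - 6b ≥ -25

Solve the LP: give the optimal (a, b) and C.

a = 62, b = 0, minimum C = -186

Feasible corners and C = -3a + 8b:
  (170/3, 8/3) → C = -446/3
  (46, 0) → C = -138
  (62, 0) → C = -186

The optimum lies where a + 2b = 62 and b = 0.
Solving simultaneously gives a = 62, b = 0.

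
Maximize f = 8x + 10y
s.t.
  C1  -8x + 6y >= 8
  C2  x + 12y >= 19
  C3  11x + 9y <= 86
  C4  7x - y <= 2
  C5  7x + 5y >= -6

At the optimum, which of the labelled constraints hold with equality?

Feasible corners and f = 8x + 10y:
  (3/17, 80/51) → f = 872/51
  (10/17, 36/17) → f = 440/17
  (-167/79, 139/79) → f = 54/79
  (52/37, 290/37) → f = 3316/37
  (-121/2, 167/2) → f = 351

The maximum is at (-121/2, 167/2). Substituting into each constraint, equality holds for C3 and C5; the remaining constraints have slack.

C3 and C5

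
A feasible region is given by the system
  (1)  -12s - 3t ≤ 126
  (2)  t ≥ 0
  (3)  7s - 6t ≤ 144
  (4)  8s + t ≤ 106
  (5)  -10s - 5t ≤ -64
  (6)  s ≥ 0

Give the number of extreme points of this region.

Pairwise boundary intersections that survive every other constraint:
  (53/4, 0)
  (32/5, 0)
  (0, 106)
  (0, 64/5)

4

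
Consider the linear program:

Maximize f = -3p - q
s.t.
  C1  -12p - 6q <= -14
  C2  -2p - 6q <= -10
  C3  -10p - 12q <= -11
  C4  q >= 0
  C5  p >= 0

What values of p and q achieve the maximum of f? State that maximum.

Feasible corners and f = -3p - q:
  (2/5, 23/15) → f = -41/15
  (0, 7/3) → f = -7/3
  (5, 0) → f = -15
The feasible region is unbounded (it extends along (0, 1), (1, 0)), but f strictly decreases along every unbounded feasible direction, so there is no improving ray and the maximum is attained at a vertex.

The optimum lies where -12p - 6q = -14 and p = 0.
Solving simultaneously gives p = 0, q = 7/3.

p = 0, q = 7/3, maximum f = -7/3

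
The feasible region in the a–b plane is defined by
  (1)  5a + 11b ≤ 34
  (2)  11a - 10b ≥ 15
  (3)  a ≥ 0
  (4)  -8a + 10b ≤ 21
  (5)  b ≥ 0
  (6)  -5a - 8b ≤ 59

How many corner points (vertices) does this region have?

Pairwise boundary intersections that survive every other constraint:
  (505/171, 299/171)
  (34/5, 0)
  (15/11, 0)

3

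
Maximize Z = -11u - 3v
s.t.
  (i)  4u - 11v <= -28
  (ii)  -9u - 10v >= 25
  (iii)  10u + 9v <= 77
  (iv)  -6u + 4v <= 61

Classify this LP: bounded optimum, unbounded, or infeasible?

bounded optimum

Feasible corners and Z = -11u - 3v:
  (-555/139, 152/139) → Z = 5649/139
  (-559/50, -38/25) → Z = 6377/50
  (-355/48, 133/32) → Z = 6613/96
The feasible region has finitely many vertices and no improving ray; the maximum is 6377/50 at (-559/50, -38/25).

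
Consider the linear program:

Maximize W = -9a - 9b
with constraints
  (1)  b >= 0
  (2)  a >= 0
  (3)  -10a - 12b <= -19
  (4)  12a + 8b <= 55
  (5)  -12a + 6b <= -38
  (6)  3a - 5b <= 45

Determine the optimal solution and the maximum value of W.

a = 19/6, b = 0, maximum W = -57/2

Vertices and W = -9a - 9b:
  (55/12, 0) → W = -165/4
  (19/6, 0) → W = -57/2
  (317/84, 17/14) → W = -1257/28

At the optimal vertex, b = 0 and -12a + 6b = -38.
Solving simultaneously gives a = 19/6, b = 0.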